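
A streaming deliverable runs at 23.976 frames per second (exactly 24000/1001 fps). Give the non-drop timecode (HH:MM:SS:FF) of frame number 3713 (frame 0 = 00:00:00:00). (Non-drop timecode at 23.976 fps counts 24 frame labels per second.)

3713 ÷ 24 = 154 full seconds, remainder 17 frames.
154 s = 0 h 2 min 34 s.
Timecode: 00:02:34:17.

00:02:34:17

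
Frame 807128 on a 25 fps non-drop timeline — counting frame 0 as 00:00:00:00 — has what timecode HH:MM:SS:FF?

807128 ÷ 25 = 32285 full seconds, remainder 3 frames.
32285 s = 8 h 58 min 5 s.
Timecode: 08:58:05:03.

08:58:05:03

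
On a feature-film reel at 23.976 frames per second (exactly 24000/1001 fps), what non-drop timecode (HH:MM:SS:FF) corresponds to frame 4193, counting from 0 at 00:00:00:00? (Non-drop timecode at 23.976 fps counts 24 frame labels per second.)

00:02:54:17

4193 ÷ 24 = 174 full seconds, remainder 17 frames.
174 s = 0 h 2 min 54 s.
Timecode: 00:02:54:17.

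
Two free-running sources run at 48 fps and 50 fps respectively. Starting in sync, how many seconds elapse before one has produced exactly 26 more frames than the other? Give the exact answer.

The gap grows by |50 − 48| = 2 frames per second.
Time for a 26-frame gap: 26 ÷ (2) = 13 s.

13 seconds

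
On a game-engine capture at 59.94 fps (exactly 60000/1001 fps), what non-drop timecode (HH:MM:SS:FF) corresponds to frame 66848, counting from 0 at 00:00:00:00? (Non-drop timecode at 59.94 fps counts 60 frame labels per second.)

00:18:34:08

66848 ÷ 60 = 1114 full seconds, remainder 8 frames.
1114 s = 0 h 18 min 34 s.
Timecode: 00:18:34:08.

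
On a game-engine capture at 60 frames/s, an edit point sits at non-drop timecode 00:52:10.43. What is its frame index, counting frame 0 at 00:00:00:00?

Total seconds to the label: (0 × 3600 + 52 × 60 + 10) = 3130.
Frame index = 3130 × 60 + 43 = 187843.

187843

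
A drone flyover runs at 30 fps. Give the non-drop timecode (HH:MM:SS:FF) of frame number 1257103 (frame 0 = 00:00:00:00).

11:38:23:13

1257103 ÷ 30 = 41903 full seconds, remainder 13 frames.
41903 s = 11 h 38 min 23 s.
Timecode: 11:38:23:13.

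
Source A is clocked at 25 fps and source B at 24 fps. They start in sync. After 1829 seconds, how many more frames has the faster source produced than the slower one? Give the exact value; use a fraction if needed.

1829 frames

A emits 25 × 1829 = 45725 frames; B emits 24 × 1829 = 43896.
Difference = 1829 frames; B is behind A.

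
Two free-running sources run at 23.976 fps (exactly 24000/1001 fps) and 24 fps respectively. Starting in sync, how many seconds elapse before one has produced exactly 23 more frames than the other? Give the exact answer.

The gap grows by |24 − 24000/1001| = 24/1001 frames per second.
Time for a 23-frame gap: 23 ÷ (24/1001) = 23023/24 s.

23023/24 seconds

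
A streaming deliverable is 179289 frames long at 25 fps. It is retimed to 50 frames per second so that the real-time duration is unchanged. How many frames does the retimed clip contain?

358578 frames

Target frames = source frames × (target rate / source rate) = 179289 × (50)/(25) = 179289 × 2 = 358578.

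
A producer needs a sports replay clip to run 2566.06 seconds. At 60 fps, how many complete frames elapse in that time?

153963 frames

Frames = 2566.06 × 60 = 769818/5 ≈ 153963.6000.
Complete frames: 153963.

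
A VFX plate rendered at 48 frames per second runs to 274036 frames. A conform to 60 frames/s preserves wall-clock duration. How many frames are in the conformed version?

342545 frames

Target frames = source frames × (target rate / source rate) = 274036 × (60)/(48) = 274036 × 5/4 = 342545.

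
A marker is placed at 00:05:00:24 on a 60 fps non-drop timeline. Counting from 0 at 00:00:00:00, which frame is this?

Total seconds to the label: (0 × 3600 + 5 × 60 + 0) = 300.
Frame index = 300 × 60 + 24 = 18024.

18024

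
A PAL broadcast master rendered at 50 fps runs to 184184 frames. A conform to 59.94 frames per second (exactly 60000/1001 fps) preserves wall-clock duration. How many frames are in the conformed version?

Target frames = source frames × (target rate / source rate) = 184184 × (60000/1001)/(50) = 184184 × 1200/1001 = 220800.

220800 frames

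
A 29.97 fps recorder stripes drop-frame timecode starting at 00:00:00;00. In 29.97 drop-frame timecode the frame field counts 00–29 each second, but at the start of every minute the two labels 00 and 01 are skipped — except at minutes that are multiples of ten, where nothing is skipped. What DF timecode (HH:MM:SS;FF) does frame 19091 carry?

00:10:36;29

Ten DF minutes hold 17982 frames, so frame 19091 lies in block 1 (frames 17982–35963) with 1109 frames into that block.
The block's first minute is 1800 frames and the rest 1798 each; 1109 frames reaches minute 0, so 1 × 18 + 0 × 2 = 18 labels have been skipped so far.
Adding those back, label number 19091 + 18 = 19109 at 30 labels/s is 636 s + 29 f = 0 h 10 min 36 s frame 29, i.e. 00:10:36;29.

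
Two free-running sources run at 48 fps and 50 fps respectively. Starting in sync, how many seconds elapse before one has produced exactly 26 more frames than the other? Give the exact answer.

The gap grows by |50 − 48| = 2 frames per second.
Time for a 26-frame gap: 26 ÷ (2) = 13 s.

13 seconds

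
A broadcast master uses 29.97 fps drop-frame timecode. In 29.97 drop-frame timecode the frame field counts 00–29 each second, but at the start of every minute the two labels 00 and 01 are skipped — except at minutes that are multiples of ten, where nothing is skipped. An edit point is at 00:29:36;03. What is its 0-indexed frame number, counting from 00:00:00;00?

53229

As if non-drop at 30 labels/s: (0 × 3600 + 29 × 60 + 36) × 30 + 3 = 53283.
Minute boundaries passed: 29; those not divisible by 10: 29 − 2 = 27; dropped labels = 2 × 27 = 54.
Actual frame index = 53283 − 54 = 53229.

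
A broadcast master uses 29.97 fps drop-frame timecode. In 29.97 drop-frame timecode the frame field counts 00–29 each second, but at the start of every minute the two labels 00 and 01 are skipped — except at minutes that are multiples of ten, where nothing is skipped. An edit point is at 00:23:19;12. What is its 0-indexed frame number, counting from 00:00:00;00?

As if non-drop at 30 labels/s: (0 × 3600 + 23 × 60 + 19) × 30 + 12 = 41982.
Minute boundaries passed: 23; those not divisible by 10: 23 − 2 = 21; dropped labels = 2 × 21 = 42.
Actual frame index = 41982 − 42 = 41940.

41940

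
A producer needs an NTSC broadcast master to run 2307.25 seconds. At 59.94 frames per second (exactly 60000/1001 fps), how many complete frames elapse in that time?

138296 frames

Frames = 2307.25 × 60000/1001 = 12585000/91 ≈ 138296.7033.
Complete frames: 138296.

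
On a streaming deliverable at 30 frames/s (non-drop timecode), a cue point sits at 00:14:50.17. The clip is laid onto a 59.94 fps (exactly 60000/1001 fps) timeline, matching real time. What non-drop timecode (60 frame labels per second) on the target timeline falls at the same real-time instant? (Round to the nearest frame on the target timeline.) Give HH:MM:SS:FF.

00:14:49:41

Source frame index: (0×3600 + 14×60 + 50) × 30 + 17 = 26717.
Real time: 26717 / (30) = 26717/30 s.
Target frame: (26717/30) × (60000/1001) = 53434000/1001 ≈ 53380.619 → 53381.
At 60 labels/s: frame 53381 → 00:14:49:41.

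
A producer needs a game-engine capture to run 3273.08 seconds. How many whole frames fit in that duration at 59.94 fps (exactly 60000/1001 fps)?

196188 frames

Frames = 3273.08 × 60000/1001 = 196384800/1001 ≈ 196188.6114.
Complete frames: 196188.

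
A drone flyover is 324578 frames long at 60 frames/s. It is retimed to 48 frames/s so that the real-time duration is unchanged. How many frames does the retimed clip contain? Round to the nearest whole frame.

Frames at target rate = 324578 × (48) / (60) = 1298312/5 ≈ 259662.400.
Nearest whole frame: 259662.

259662 frames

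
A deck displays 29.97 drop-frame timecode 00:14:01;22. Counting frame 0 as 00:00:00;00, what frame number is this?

25226

Complete 10-minute blocks: 1, each 17982 frames → 17982.
Remaining 4 whole minutes in the current block: 1800 + 3 × 1798 = 7194 frames.
Within the current minute: 1 × 30 + 22 − 2 = 50 (labels ;00/;01 skipped at this minute). Total = 17982 + 7194 + 50 = 25226.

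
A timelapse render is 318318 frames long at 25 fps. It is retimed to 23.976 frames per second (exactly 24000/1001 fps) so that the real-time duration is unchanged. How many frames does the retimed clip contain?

305280 frames

Target frames = source frames × (target rate / source rate) = 318318 × (24000/1001)/(25) = 318318 × 960/1001 = 305280.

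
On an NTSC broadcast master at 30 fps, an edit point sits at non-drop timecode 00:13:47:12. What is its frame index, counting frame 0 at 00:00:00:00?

Total seconds to the label: (0 × 3600 + 13 × 60 + 47) = 827.
Frame index = 827 × 30 + 12 = 24822.

frame 24822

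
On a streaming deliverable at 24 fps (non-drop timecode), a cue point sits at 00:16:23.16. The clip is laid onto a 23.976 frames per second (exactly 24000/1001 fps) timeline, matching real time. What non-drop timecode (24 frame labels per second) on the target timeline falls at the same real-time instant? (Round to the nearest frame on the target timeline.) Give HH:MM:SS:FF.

00:16:22:16

Source frame index: (0×3600 + 16×60 + 23) × 24 + 16 = 23608.
Real time: 23608 / (24) = 2951/3 s.
Target frame: (2951/3) × (24000/1001) = 1816000/77 ≈ 23584.416 → 23584.
At 24 labels/s: frame 23584 → 00:16:22:16.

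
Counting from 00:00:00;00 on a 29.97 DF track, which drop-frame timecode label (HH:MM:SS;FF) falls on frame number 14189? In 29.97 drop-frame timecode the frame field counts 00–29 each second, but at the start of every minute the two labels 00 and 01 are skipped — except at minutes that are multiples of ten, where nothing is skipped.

Ten DF minutes hold 17982 frames, so frame 14189 lies in block 0 (frames 0–17981) with 14189 frames into that block.
The block's first minute is 1800 frames and the rest 1798 each; 14189 frames reaches minute 7, so 0 × 18 + 7 × 2 = 14 labels have been skipped so far.
Adding those back, label number 14189 + 14 = 14203 at 30 labels/s is 473 s + 13 f = 0 h 7 min 53 s frame 13, i.e. 00:07:53;13.

00:07:53;13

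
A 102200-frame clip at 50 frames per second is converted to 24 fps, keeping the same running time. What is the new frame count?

49056 frames

Target frames = source frames × (target rate / source rate) = 102200 × (24)/(50) = 102200 × 12/25 = 49056.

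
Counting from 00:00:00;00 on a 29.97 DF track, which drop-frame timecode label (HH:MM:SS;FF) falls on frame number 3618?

00:02:00;22

Each 10-minute DF block holds 10 × 60 × 30 − 9 × 2 = 17982 frames. 3618 ÷ 17982 → 0 full blocks, remainder 3618.
Within the partial block the first minute is 1800 frames and each further minute 1798, so 2 further minute boundaries passed. Total skipped labels = 18 × 0 + 2 × 2 = 4.
Non-drop label index = 3618 + 4 = 3622; at 30 labels/s that is 00:02:00:22, i.e. DF 00:02:00;22.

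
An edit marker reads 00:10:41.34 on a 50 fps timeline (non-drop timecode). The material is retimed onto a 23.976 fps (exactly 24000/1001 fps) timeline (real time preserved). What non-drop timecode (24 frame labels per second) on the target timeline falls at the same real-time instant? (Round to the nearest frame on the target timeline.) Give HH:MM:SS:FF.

00:10:41:01

Source frame index: (0×3600 + 10×60 + 41) × 50 + 34 = 32084.
Real time: 32084 / (50) = 16042/25 s.
Target frame: (16042/25) × (24000/1001) = 1184640/77 ≈ 15384.935 → 15385.
At 24 labels/s: frame 15385 → 00:10:41:01.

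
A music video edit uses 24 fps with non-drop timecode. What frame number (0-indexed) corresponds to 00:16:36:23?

Total seconds to the label: (0 × 3600 + 16 × 60 + 36) = 996.
Frame index = 996 × 24 + 23 = 23927.

23927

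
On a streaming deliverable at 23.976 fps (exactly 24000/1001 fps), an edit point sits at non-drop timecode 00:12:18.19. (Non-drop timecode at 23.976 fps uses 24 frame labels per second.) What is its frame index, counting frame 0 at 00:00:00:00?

Total seconds to the label: (0 × 3600 + 12 × 60 + 18) = 738.
Frame index = 738 × 24 + 19 = 17731.

17731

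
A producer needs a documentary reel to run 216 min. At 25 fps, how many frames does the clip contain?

216 min = 12960 s.
Frames = 12960 × 25 = 324000.

324000 frames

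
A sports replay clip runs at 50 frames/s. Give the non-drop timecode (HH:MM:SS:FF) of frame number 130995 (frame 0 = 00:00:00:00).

130995 ÷ 50 = 2619 full seconds, remainder 45 frames.
2619 s = 0 h 43 min 39 s.
Timecode: 00:43:39:45.

00:43:39:45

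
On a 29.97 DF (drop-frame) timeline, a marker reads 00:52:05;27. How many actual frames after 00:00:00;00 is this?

Complete 10-minute blocks: 5, each 17982 frames → 89910.
Remaining 2 whole minutes in the current block: 1800 + 1 × 1798 = 3598 frames.
Within the current minute: 5 × 30 + 27 − 2 = 175 (labels ;00/;01 skipped at this minute). Total = 89910 + 3598 + 175 = 93683.

93683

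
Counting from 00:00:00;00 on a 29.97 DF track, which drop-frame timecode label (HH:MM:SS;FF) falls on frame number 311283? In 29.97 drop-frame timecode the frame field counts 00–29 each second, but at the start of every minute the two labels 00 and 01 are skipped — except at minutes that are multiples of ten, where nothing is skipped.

Ten DF minutes hold 17982 frames, so frame 311283 lies in block 17 (frames 305694–323675) with 5589 frames into that block.
The block's first minute is 1800 frames and the rest 1798 each; 5589 frames reaches minute 3, so 17 × 18 + 3 × 2 = 312 labels have been skipped so far.
Adding those back, label number 311283 + 312 = 311595 at 30 labels/s is 10386 s + 15 f = 2 h 53 min 6 s frame 15, i.e. 02:53:06;15.

02:53:06;15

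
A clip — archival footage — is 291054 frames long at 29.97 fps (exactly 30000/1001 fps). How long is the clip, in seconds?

9711.5018 seconds

Running time = 291054 / (30000/1001) = 9711.5018 s.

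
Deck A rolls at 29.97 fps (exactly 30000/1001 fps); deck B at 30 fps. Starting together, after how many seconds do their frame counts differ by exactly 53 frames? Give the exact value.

53053/30 seconds

The gap grows by |30 − 30000/1001| = 30/1001 frames per second.
Time for a 53-frame gap: 53 ÷ (30/1001) = 53053/30 s.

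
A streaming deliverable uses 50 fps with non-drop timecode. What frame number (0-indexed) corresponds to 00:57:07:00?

171350

Total seconds to the label: (0 × 3600 + 57 × 60 + 7) = 3427.
Frame index = 3427 × 50 + 0 = 171350.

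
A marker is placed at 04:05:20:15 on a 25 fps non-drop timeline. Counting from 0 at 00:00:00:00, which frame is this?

368015

Total seconds to the label: (4 × 3600 + 5 × 60 + 20) = 14720.
Frame index = 14720 × 25 + 15 = 368015.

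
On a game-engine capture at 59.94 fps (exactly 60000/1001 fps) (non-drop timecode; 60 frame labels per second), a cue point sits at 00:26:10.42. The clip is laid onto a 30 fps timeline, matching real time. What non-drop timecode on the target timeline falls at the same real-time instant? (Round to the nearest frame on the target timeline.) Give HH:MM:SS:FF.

00:26:12:08

Source frame index: (0×3600 + 26×60 + 10) × 60 + 42 = 94242.
Real time: 94242 / (60000/1001) = 15722707/10000 s.
Target frame: (15722707/10000) × (30) = 47168121/1000 ≈ 47168.121 → 47168.
At 30 labels/s: frame 47168 → 00:26:12:08.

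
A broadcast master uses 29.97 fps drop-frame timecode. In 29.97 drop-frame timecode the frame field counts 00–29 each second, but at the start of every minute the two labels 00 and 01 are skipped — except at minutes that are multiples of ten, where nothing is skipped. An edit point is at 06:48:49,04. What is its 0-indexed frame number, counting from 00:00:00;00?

735138

Complete 10-minute blocks: 40, each 17982 frames → 719280.
Remaining 8 whole minutes in the current block: 1800 + 7 × 1798 = 14386 frames.
Within the current minute: 49 × 30 + 4 − 2 = 1472 (labels ;00/;01 skipped at this minute). Total = 719280 + 14386 + 1472 = 735138.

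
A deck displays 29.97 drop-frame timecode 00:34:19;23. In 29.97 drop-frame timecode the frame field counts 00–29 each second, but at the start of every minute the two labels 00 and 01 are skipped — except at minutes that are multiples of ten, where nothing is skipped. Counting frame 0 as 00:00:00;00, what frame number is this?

61731

As if non-drop at 30 labels/s: (0 × 3600 + 34 × 60 + 19) × 30 + 23 = 61793.
Minute boundaries passed: 34; those not divisible by 10: 34 − 3 = 31; dropped labels = 2 × 31 = 62.
Actual frame index = 61793 − 62 = 61731.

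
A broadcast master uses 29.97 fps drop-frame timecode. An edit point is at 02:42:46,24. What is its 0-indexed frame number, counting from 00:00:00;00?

292712

As if non-drop at 30 labels/s: (2 × 3600 + 42 × 60 + 46) × 30 + 24 = 293004.
Minute boundaries passed: 162; those not divisible by 10: 162 − 16 = 146; dropped labels = 2 × 146 = 292.
Actual frame index = 293004 − 292 = 292712.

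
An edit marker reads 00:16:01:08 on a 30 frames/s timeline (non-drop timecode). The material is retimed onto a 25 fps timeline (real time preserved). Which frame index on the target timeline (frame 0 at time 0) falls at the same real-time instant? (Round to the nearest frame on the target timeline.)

Source frame index: (0×3600 + 16×60 + 1) × 30 + 8 = 28838.
Real time: 28838 / (30) = 14419/15 s.
Target frame: (14419/15) × (25) = 72095/3 ≈ 24031.667 → 24032.

frame 24032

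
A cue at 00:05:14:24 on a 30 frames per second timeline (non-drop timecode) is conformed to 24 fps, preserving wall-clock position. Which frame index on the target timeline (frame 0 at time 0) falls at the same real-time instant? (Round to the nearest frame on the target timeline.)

frame 7555

Source frame index: (0×3600 + 5×60 + 14) × 30 + 24 = 9444.
Real time: 9444 / (30) = 1574/5 s.
Target frame: (1574/5) × (24) = 37776/5 ≈ 7555.200 → 7555.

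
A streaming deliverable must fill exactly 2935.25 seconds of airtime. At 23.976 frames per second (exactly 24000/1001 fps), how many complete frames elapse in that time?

Frames = 2935.25 × 24000/1001 = 70446000/1001 ≈ 70375.6244.
Complete frames: 70375.

70375 frames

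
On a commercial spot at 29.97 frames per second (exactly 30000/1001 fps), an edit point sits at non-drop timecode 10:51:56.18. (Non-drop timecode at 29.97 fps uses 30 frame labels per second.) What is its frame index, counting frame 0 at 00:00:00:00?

1173498

Total seconds to the label: (10 × 3600 + 51 × 60 + 56) = 39116.
Frame index = 39116 × 30 + 18 = 1173498.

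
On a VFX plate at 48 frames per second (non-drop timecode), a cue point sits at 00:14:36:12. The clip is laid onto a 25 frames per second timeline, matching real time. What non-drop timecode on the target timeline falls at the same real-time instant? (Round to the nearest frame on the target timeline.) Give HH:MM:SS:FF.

00:14:36:06

Source frame index: (0×3600 + 14×60 + 36) × 48 + 12 = 42060.
Real time: 42060 / (48) = 3505/4 s.
Target frame: (3505/4) × (25) = 87625/4 ≈ 21906.250 → 21906.
At 25 labels/s: frame 21906 → 00:14:36:06.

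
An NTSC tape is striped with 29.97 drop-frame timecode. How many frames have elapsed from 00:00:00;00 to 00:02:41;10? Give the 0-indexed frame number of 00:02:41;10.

As if non-drop at 30 labels/s: (0 × 3600 + 2 × 60 + 41) × 30 + 10 = 4840.
Minute boundaries passed: 2; those not divisible by 10: 2 − 0 = 2; dropped labels = 2 × 2 = 4.
Actual frame index = 4840 − 4 = 4836.

4836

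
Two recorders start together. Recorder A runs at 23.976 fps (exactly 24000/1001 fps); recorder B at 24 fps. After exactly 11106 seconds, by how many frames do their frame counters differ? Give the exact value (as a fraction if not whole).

266544/1001 frames

A emits 24000/1001 × 11106 = 266544000/1001 frames; B emits 24 × 11106 = 266544.
Difference = 266544/1001 frames (≈ 266.2777); B is ahead of A.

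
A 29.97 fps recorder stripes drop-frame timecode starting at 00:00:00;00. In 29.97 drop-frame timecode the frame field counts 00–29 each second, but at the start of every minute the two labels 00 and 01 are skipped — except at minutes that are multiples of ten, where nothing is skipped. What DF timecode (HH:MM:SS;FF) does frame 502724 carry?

Ten DF minutes hold 17982 frames, so frame 502724 lies in block 27 (frames 485514–503495) with 17210 frames into that block.
The block's first minute is 1800 frames and the rest 1798 each; 17210 frames reaches minute 9, so 27 × 18 + 9 × 2 = 504 labels have been skipped so far.
Adding those back, label number 502724 + 504 = 503228 at 30 labels/s is 16774 s + 8 f = 4 h 39 min 34 s frame 8, i.e. 04:39:34;08.

04:39:34;08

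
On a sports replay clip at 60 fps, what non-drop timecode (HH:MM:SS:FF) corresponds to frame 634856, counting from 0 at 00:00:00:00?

634856 ÷ 60 = 10580 full seconds, remainder 56 frames.
10580 s = 2 h 56 min 20 s.
Timecode: 02:56:20:56.

02:56:20:56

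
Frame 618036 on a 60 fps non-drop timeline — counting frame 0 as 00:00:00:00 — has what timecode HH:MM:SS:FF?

02:51:40:36

618036 ÷ 60 = 10300 full seconds, remainder 36 frames.
10300 s = 2 h 51 min 40 s.
Timecode: 02:51:40:36.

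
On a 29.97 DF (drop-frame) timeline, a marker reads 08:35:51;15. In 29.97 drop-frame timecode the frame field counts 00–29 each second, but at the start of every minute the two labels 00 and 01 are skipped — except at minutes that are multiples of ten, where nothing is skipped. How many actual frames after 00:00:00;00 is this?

927617

As if non-drop at 30 labels/s: (8 × 3600 + 35 × 60 + 51) × 30 + 15 = 928545.
Minute boundaries passed: 515; those not divisible by 10: 515 − 51 = 464; dropped labels = 2 × 464 = 928.
Actual frame index = 928545 − 928 = 927617.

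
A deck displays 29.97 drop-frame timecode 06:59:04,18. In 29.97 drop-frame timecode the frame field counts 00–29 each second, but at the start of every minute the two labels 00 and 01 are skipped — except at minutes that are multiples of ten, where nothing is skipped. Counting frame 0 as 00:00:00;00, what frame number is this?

Complete 10-minute blocks: 41, each 17982 frames → 737262.
Remaining 9 whole minutes in the current block: 1800 + 8 × 1798 = 16184 frames.
Within the current minute: 4 × 30 + 18 − 2 = 136 (labels ;00/;01 skipped at this minute). Total = 737262 + 16184 + 136 = 753582.

753582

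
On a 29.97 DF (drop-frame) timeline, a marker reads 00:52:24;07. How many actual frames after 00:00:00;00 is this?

94233

As if non-drop at 30 labels/s: (0 × 3600 + 52 × 60 + 24) × 30 + 7 = 94327.
Minute boundaries passed: 52; those not divisible by 10: 52 − 5 = 47; dropped labels = 2 × 47 = 94.
Actual frame index = 94327 − 94 = 94233.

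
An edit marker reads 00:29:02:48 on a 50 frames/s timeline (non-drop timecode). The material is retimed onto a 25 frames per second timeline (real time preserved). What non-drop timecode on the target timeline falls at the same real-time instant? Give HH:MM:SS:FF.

Source frame index: (0×3600 + 29×60 + 2) × 50 + 48 = 87148.
Real time: 87148 / (50) = 43574/25 s.
Target frame: (43574/25) × (25) = 43574.
At 25 labels/s: frame 43574 → 00:29:02:24.

00:29:02:24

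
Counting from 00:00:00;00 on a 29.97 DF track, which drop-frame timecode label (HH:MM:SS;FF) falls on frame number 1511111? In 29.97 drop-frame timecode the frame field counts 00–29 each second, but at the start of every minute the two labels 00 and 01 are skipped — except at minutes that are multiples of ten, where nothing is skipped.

Ten DF minutes hold 17982 frames, so frame 1511111 lies in block 84 (frames 1510488–1528469) with 623 frames into that block.
The block's first minute is 1800 frames and the rest 1798 each; 623 frames reaches minute 0, so 84 × 18 + 0 × 2 = 1512 labels have been skipped so far.
Adding those back, label number 1511111 + 1512 = 1512623 at 30 labels/s is 50420 s + 23 f = 14 h 0 min 20 s frame 23, i.e. 14:00:20;23.

14:00:20;23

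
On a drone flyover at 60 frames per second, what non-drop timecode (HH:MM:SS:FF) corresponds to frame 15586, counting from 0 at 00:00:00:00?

15586 ÷ 60 = 259 full seconds, remainder 46 frames.
259 s = 0 h 4 min 19 s.
Timecode: 00:04:19:46.

00:04:19:46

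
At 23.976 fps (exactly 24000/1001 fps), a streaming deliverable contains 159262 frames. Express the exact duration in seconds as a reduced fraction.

79710631/12000 seconds

Running time = 159262 ÷ (24000/1001) = 159262 × 1001/24000 = 79710631/12000 s.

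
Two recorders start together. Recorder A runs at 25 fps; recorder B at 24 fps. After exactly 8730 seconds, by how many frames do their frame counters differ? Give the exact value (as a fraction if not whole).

A emits 25 × 8730 = 218250 frames; B emits 24 × 8730 = 209520.
Difference = 8730 frames; B is behind A.

8730 frames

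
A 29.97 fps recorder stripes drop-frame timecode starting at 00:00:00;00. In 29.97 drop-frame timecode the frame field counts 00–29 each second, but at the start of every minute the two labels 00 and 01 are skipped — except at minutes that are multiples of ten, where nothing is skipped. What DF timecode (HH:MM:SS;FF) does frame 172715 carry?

01:36:02;29

Each 10-minute DF block holds 10 × 60 × 30 − 9 × 2 = 17982 frames. 172715 ÷ 17982 → 9 full blocks, remainder 10877.
Within the partial block the first minute is 1800 frames and each further minute 1798, so 6 further minute boundaries passed. Total skipped labels = 18 × 9 + 2 × 6 = 174.
Non-drop label index = 172715 + 174 = 172889; at 30 labels/s that is 01:36:02:29, i.e. DF 01:36:02;29.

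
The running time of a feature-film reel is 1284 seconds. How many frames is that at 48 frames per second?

61632 frames

Frames = 1284 × 48 = 61632.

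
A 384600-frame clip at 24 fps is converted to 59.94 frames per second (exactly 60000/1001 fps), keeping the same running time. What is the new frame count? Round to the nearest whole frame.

960539 frames

Frames at target rate = 384600 × (60000/1001) / (24) = 961500000/1001 ≈ 960539.461.
Nearest whole frame: 960539.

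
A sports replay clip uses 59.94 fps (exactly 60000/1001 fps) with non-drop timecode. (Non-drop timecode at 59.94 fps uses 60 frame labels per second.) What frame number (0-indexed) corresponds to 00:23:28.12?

Total seconds to the label: (0 × 3600 + 23 × 60 + 28) = 1408.
Frame index = 1408 × 60 + 12 = 84492.

84492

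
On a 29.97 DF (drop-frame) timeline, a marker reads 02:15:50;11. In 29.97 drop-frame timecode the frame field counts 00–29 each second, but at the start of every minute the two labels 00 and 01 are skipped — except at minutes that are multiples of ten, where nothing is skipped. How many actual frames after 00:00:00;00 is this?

Complete 10-minute blocks: 13, each 17982 frames → 233766.
Remaining 5 whole minutes in the current block: 1800 + 4 × 1798 = 8992 frames.
Within the current minute: 50 × 30 + 11 − 2 = 1509 (labels ;00/;01 skipped at this minute). Total = 233766 + 8992 + 1509 = 244267.

244267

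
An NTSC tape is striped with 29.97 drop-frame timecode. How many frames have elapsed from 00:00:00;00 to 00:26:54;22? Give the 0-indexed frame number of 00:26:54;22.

48394

Complete 10-minute blocks: 2, each 17982 frames → 35964.
Remaining 6 whole minutes in the current block: 1800 + 5 × 1798 = 10790 frames.
Within the current minute: 54 × 30 + 22 − 2 = 1640 (labels ;00/;01 skipped at this minute). Total = 35964 + 10790 + 1640 = 48394.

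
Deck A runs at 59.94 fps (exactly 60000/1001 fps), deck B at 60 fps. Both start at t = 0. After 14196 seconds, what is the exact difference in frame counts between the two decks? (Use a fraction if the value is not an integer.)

A emits 60000/1001 × 14196 = 9360000/11 frames; B emits 60 × 14196 = 851760.
Difference = 9360/11 frames (≈ 850.9091); B is ahead of A.

9360/11 frames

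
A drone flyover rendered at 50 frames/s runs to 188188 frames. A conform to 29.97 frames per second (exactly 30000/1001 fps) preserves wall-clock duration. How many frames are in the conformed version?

112800 frames

Target frames = source frames × (target rate / source rate) = 188188 × (30000/1001)/(50) = 188188 × 600/1001 = 112800.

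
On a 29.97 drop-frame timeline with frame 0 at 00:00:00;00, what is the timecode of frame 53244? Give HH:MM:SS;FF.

Ten DF minutes hold 17982 frames, so frame 53244 lies in block 2 (frames 35964–53945) with 17280 frames into that block.
The block's first minute is 1800 frames and the rest 1798 each; 17280 frames reaches minute 9, so 2 × 18 + 9 × 2 = 54 labels have been skipped so far.
Adding those back, label number 53244 + 54 = 53298 at 30 labels/s is 1776 s + 18 f = 0 h 29 min 36 s frame 18, i.e. 00:29:36;18.

00:29:36;18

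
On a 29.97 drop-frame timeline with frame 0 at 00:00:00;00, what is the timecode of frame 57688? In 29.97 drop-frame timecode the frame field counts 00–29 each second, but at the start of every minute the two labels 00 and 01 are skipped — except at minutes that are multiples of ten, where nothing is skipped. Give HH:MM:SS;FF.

00:32:04;26

Ten DF minutes hold 17982 frames, so frame 57688 lies in block 3 (frames 53946–71927) with 3742 frames into that block.
The block's first minute is 1800 frames and the rest 1798 each; 3742 frames reaches minute 2, so 3 × 18 + 2 × 2 = 58 labels have been skipped so far.
Adding those back, label number 57688 + 58 = 57746 at 30 labels/s is 1924 s + 26 f = 0 h 32 min 4 s frame 26, i.e. 00:32:04;26.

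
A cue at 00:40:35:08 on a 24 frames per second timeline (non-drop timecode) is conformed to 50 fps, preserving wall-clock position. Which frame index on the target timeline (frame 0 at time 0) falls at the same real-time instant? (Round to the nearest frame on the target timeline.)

frame 121767

Source frame index: (0×3600 + 40×60 + 35) × 24 + 8 = 58448.
Real time: 58448 / (24) = 7306/3 s.
Target frame: (7306/3) × (50) = 365300/3 ≈ 121766.667 → 121767.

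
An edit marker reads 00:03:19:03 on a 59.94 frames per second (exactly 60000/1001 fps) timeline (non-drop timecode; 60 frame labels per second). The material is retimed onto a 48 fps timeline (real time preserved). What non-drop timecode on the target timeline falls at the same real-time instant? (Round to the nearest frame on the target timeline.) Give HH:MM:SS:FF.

Source frame index: (0×3600 + 3×60 + 19) × 60 + 3 = 11943.
Real time: 11943 / (60000/1001) = 3984981/20000 s.
Target frame: (3984981/20000) × (48) = 11954943/1250 ≈ 9563.954 → 9564.
At 48 labels/s: frame 9564 → 00:03:19:12.

00:03:19:12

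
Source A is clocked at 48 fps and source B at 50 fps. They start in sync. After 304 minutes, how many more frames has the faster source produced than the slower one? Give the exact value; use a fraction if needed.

36480 frames

304 min = 18240 s.
A emits 48 × 18240 = 875520 frames; B emits 50 × 18240 = 912000.
Difference = 36480 frames; B is ahead of A.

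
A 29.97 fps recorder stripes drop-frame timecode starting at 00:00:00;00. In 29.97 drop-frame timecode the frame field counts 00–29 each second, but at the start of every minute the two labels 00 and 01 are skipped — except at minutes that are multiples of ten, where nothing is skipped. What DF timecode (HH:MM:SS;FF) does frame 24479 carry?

00:13:36;23

Each 10-minute DF block holds 10 × 60 × 30 − 9 × 2 = 17982 frames. 24479 ÷ 17982 → 1 full block, remainder 6497.
Within the partial block the first minute is 1800 frames and each further minute 1798, so 3 further minute boundaries passed. Total skipped labels = 18 × 1 + 2 × 3 = 24.
Non-drop label index = 24479 + 24 = 24503; at 30 labels/s that is 00:13:36:23, i.e. DF 00:13:36;23.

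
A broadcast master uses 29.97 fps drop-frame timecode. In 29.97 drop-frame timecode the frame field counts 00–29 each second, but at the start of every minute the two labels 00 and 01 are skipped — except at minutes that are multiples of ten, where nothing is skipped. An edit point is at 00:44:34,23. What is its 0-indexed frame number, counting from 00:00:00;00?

80163

Complete 10-minute blocks: 4, each 17982 frames → 71928.
Remaining 4 whole minutes in the current block: 1800 + 3 × 1798 = 7194 frames.
Within the current minute: 34 × 30 + 23 − 2 = 1041 (labels ;00/;01 skipped at this minute). Total = 71928 + 7194 + 1041 = 80163.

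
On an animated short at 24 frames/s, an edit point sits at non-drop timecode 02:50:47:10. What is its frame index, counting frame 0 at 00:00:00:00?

frame 245938

Total seconds to the label: (2 × 3600 + 50 × 60 + 47) = 10247.
Frame index = 10247 × 24 + 10 = 245938.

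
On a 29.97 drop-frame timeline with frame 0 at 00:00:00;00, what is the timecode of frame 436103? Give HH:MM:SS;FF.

04:02:31;09

Ten DF minutes hold 17982 frames, so frame 436103 lies in block 24 (frames 431568–449549) with 4535 frames into that block.
The block's first minute is 1800 frames and the rest 1798 each; 4535 frames reaches minute 2, so 24 × 18 + 2 × 2 = 436 labels have been skipped so far.
Adding those back, label number 436103 + 436 = 436539 at 30 labels/s is 14551 s + 9 f = 4 h 2 min 31 s frame 9, i.e. 04:02:31;09.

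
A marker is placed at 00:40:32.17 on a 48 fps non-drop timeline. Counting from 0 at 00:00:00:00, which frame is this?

frame 116753

Total seconds to the label: (0 × 3600 + 40 × 60 + 32) = 2432.
Frame index = 2432 × 48 + 17 = 116753.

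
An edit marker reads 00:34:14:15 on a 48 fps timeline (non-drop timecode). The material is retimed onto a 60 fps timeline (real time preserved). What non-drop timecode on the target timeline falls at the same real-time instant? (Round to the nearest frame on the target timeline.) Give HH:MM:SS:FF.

00:34:14:19

Source frame index: (0×3600 + 34×60 + 14) × 48 + 15 = 98607.
Real time: 98607 / (48) = 32869/16 s.
Target frame: (32869/16) × (60) = 493035/4 ≈ 123258.750 → 123259.
At 60 labels/s: frame 123259 → 00:34:14:19.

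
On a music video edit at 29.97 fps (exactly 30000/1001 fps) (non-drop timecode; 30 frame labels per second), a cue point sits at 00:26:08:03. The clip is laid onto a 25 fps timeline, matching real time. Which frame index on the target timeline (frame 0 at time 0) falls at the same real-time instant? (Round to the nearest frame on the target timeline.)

Source frame index: (0×3600 + 26×60 + 8) × 30 + 3 = 47043.
Real time: 47043 / (30000/1001) = 15696681/10000 s.
Target frame: (15696681/10000) × (25) = 15696681/400 ≈ 39241.702 → 39242.

frame 39242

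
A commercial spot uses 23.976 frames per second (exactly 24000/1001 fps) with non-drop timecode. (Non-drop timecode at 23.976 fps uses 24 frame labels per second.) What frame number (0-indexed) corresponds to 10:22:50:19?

frame 896899

Total seconds to the label: (10 × 3600 + 22 × 60 + 50) = 37370.
Frame index = 37370 × 24 + 19 = 896899.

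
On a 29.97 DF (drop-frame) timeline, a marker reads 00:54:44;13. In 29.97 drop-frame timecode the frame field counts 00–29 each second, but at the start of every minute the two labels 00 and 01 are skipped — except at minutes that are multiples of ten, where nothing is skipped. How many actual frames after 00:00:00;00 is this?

98435

As if non-drop at 30 labels/s: (0 × 3600 + 54 × 60 + 44) × 30 + 13 = 98533.
Minute boundaries passed: 54; those not divisible by 10: 54 − 5 = 49; dropped labels = 2 × 49 = 98.
Actual frame index = 98533 − 98 = 98435.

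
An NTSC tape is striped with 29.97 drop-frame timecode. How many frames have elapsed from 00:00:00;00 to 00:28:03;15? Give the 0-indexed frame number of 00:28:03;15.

50453

As if non-drop at 30 labels/s: (0 × 3600 + 28 × 60 + 3) × 30 + 15 = 50505.
Minute boundaries passed: 28; those not divisible by 10: 28 − 2 = 26; dropped labels = 2 × 26 = 52.
Actual frame index = 50505 − 52 = 50453.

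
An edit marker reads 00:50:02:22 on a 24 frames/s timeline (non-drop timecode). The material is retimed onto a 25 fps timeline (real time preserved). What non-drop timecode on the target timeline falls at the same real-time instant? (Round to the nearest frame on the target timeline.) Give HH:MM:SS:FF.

Source frame index: (0×3600 + 50×60 + 2) × 24 + 22 = 72070.
Real time: 72070 / (24) = 36035/12 s.
Target frame: (36035/12) × (25) = 900875/12 ≈ 75072.917 → 75073.
At 25 labels/s: frame 75073 → 00:50:02:23.

00:50:02:23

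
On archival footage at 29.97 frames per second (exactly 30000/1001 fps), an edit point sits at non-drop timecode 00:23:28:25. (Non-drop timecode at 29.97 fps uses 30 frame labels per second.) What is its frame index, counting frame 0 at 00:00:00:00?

Total seconds to the label: (0 × 3600 + 23 × 60 + 28) = 1408.
Frame index = 1408 × 30 + 25 = 42265.

frame 42265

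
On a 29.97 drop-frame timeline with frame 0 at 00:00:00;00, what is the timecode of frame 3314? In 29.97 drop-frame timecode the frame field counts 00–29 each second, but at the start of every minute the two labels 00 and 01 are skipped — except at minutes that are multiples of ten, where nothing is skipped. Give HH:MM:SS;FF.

Ten DF minutes hold 17982 frames, so frame 3314 lies in block 0 (frames 0–17981) with 3314 frames into that block.
The block's first minute is 1800 frames and the rest 1798 each; 3314 frames reaches minute 1, so 0 × 18 + 1 × 2 = 2 labels have been skipped so far.
Adding those back, label number 3314 + 2 = 3316 at 30 labels/s is 110 s + 16 f = 0 h 1 min 50 s frame 16, i.e. 00:01:50;16.

00:01:50;16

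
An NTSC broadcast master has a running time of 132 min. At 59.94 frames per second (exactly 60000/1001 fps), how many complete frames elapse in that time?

474725 frames

132 min = 7920 s.
Frames = 7920 × 60000/1001 = 43200000/91 ≈ 474725.2747.
Complete frames: 474725.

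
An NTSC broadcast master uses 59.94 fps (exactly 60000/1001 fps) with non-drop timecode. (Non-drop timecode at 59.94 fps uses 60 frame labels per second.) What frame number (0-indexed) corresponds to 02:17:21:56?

Total seconds to the label: (2 × 3600 + 17 × 60 + 21) = 8241.
Frame index = 8241 × 60 + 56 = 494516.

494516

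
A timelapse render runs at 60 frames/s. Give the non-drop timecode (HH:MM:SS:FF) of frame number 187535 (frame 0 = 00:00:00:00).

00:52:05:35

187535 ÷ 60 = 3125 full seconds, remainder 35 frames.
3125 s = 0 h 52 min 5 s.
Timecode: 00:52:05:35.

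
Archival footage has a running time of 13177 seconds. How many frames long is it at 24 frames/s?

316248 frames

Frames = 13177 × 24 = 316248.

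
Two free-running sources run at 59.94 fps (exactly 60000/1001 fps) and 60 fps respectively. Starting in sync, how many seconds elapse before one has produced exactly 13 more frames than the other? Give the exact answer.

The gap grows by |60 − 60000/1001| = 60/1001 frames per second.
Time for a 13-frame gap: 13 ÷ (60/1001) = 13013/60 s.

13013/60 seconds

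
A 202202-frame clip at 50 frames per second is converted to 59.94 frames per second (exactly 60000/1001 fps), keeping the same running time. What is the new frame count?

Target frames = source frames × (target rate / source rate) = 202202 × (60000/1001)/(50) = 202202 × 1200/1001 = 242400.

242400 frames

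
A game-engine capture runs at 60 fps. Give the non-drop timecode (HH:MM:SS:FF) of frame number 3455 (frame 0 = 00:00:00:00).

00:00:57:35

3455 ÷ 60 = 57 full seconds, remainder 35 frames.
57 s = 0 h 0 min 57 s.
Timecode: 00:00:57:35.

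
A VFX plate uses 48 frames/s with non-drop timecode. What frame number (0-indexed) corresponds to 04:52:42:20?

frame 842996

Total seconds to the label: (4 × 3600 + 52 × 60 + 42) = 17562.
Frame index = 17562 × 48 + 20 = 842996.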